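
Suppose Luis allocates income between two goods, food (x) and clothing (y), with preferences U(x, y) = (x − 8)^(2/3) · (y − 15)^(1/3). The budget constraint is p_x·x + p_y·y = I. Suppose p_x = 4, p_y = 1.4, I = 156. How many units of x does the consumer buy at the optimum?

x* = 25.1667

MRS = 2·(y−15)/(x−8). Tangency with p_x/p_y gives y−15 = (1/2)·(p_x/p_y)·(x−8).
After buying the subsistence bundle (8, 15), a share 2/3 of the remaining income goes to x: x* = 8 + 2/3·(I − 8p_x − 15p_y)/p_x.
Discretionary income = 156 − 8·4 − 15·1.4 = 103; x* = 8 + 2/3·103/4 = 25.1667.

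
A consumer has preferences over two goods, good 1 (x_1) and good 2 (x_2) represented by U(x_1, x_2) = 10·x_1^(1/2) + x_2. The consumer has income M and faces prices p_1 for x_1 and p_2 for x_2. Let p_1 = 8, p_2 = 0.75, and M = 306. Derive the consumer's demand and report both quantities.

Set MRS = p_1/p_2: 5·x_1^(−1/2) = p_1/p_2.
Solve: √x_1 = 5·p_2/p_1, so x_1*(p_1,p_2) = (5·p_2/p_1)², and x_2* = (M − p_1·x_1*)/p_2.
Plugging in: x_1* = (5·0.75/8)² = 0.2197, x_2* = 405.6562.

x_1* = 0.2197, x_2* = 405.6562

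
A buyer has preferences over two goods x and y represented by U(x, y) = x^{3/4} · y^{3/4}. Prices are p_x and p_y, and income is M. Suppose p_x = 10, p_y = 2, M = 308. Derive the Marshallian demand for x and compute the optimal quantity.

x* = 15.4

Tangency: MRS = y/x = p_x/p_y.
So 0.75·p_y·y = 0.75·p_x·x; combined with the budget, a share 0.5 of income goes to x.
Demand: x*(p_x,p_y,M) = 0.5·M/p_x and y* = 0.5·M/p_y.
At p_x=10, p_y=2, M=308: x* = 0.5·308/10 = 15.4.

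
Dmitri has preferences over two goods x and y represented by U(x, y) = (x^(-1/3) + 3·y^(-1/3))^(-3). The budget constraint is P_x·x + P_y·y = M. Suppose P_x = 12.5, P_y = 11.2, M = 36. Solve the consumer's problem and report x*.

x* = 0.895

MU_x ∝ x^(-4/3), MU_y ∝ 3·y^(-4/3), so MRS = (1/3)·(y/x)^(4/3) = P_x/P_y.
Solve for the ratio: y/x = [3·P_x/P_y]^(0.75).
Substitute y = (y/x)·x into the budget: x* = M/(P_x + P_y·(y/x)).
Numerically y/x = 2.475198, so x* = 36/(12.5 + 11.2·2.475198) = 0.895.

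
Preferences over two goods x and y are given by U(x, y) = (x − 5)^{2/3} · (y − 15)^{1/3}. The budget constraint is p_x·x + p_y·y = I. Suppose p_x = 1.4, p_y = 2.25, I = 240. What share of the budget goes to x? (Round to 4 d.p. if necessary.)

MRS = 2·(y−15)/(x−5). Tangency with p_x/p_y gives y−15 = (1/2)·(p_x/p_y)·(x−5).
After buying the subsistence bundle (5, 15), a share 2/3 of the remaining income goes to x: x* = 5 + 2/3·(I − 5p_x − 15p_y)/p_x.
Discretionary income = 240 − 5·1.4 − 15·2.25 = 199.25; x* = 5 + 2/3·199.25/1.4 = 99.881; y* = 15 + 1/3·199.25/2.25 = 44.5185.
Expenditure on x: 1.4·99.881 = 139.8333; share = 0.5826.

share on x = 0.5826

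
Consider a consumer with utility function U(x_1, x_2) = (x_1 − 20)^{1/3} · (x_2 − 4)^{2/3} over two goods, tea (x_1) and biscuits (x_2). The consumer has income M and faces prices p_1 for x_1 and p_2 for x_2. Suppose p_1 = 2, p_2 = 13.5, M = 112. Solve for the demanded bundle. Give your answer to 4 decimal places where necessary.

x_1* = 23, x_2* = 4.8889

This is Cobb-Douglas in (x_1−20, x_2−4): tangency gives 1/3·p_2·(x_2−4) = 2/3·p_1·(x_1−20).
After buying the subsistence bundle (20, 4), a share 1/3 of the remaining income goes to x_1: x_1* = 20 + 1/3·(M − 20p_1 − 4p_2)/p_1.
Discretionary income = 112 − 20·2 − 4·13.5 = 18; x_1* = 20 + 1/3·18/2 = 23; x_2* = 4 + 2/3·18/13.5 = 4.8889.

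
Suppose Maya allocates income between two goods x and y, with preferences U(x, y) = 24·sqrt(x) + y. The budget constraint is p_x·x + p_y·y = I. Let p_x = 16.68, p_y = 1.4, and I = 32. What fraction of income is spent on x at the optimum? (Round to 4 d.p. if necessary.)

share on x = 0.5288

Utility is quasi-linear in y; the FOC for x is 12/√x = p_x/p_y.
Thus x* = (12·p_y/p_x)² — independent of I — with the rest of income spent on y.
Plugging in: x* = (12·1.4/16.68)² = 1.0144, y* = 10.7708.
Expenditure on x: 16.68·1.0144 = 16.9209; share = 0.5288.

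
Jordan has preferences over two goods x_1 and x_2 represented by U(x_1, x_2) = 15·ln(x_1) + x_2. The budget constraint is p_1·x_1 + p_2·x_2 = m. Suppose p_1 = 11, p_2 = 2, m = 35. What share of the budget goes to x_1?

At the given prices: x_1* = 15·2/11 = 2.7273, and x_2* = 2.5.
Expenditure on x_1: 11·2.7273 = 30; share = 0.8571.

share on x_1 = 0.8571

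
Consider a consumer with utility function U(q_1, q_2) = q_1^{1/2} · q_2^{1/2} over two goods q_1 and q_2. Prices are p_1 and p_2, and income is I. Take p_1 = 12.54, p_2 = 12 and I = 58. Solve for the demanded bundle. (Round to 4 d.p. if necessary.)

q_1* = 2.3126, q_2* = 2.4167

MU_q_1/MU_q_2 = (0.5·q_2)/(0.5·q_1); tangency sets this equal to p_1/p_2.
Rearranging, p_2·q_2 = p_1·q_1. Substituting into the budget gives p_1·q_1·(1 + 1) = I.
Demand: q_1*(p_1,p_2,I) = 0.5·I/p_1 and q_2* = 0.5·I/p_2.
At p_1=12.54, p_2=12, I=58: q_1* = 0.5·58/12.54 = 2.3126, q_2* = 2.4167.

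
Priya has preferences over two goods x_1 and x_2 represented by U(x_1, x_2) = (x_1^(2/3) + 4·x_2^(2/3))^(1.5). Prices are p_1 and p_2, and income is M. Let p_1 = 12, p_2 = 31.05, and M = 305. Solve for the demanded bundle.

MRS = MU_x_1/MU_x_2 = (1/4)·(x_2/x_1)^(1/3). Set equal to p_1/p_2.
Solve for the ratio: x_2/x_1 = [4·p_1/p_2]^(3).
With the ratio pinned down, the budget gives x_1* = M/(p_1 + p_2·(x_2/x_1)) and x_2* = (x_2/x_1)·x_1*.
Numerically x_2/x_1 = 3.694357, so x_1* = 305/(12 + 31.05·3.694357) = 2.4071 and x_2* = 3.694357·2.4071 = 8.8926.

x_1* = 2.4071, x_2* = 8.8926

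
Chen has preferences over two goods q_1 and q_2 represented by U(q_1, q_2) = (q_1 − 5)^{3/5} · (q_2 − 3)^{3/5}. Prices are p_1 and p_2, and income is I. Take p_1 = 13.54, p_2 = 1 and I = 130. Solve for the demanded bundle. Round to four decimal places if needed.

q_1* = 7.1898, q_2* = 32.65

Let q_1' = q_1−5, q_2' = q_2−3. MRS = q_2'/q_1' = p_1/p_2.
Substituting into the budget: q_1* = 5 + 0.5·(I − 5·p_1 − 3·p_2)/p_1, and q_2* = 3 + 0.5·(…)/p_2.
Discretionary income = 130 − 5·13.54 − 3·1 = 59.3; q_1* = 5 + 0.5·59.3/13.54 = 7.1898; q_2* = 3 + 0.5·59.3/1 = 32.65.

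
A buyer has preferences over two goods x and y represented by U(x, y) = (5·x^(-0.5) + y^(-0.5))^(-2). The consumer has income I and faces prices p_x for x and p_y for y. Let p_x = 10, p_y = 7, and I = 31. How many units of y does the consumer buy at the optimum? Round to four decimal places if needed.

y* = 1.0315

MRS = MU_x/MU_y = 5·(y/x)^(1.5). Set equal to p_x/p_y.
Hence y/x = ((1/5)·p_x/p_y)^(1/(1.5)), i.e. raised to the 2/3 power.
With the ratio pinned down, the budget gives x* = I/(p_x + p_y·(y/x)) and y* = (y/x)·x*.
Numerically y/x = 0.433798, so x* = 31/(10 + 7·0.433798) = 2.3779 and y* = 0.433798·2.3779 = 1.0315.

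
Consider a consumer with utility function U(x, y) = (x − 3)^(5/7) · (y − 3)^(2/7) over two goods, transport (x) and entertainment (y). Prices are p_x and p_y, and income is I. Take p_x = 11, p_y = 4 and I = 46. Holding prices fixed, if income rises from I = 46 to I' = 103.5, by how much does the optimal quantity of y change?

This is Cobb-Douglas in (x−3, y−3): tangency gives 5/7·p_y·(y−3) = 2/7·p_x·(x−3).
After buying the subsistence bundle (3, 3), a share 5/7 of the remaining income goes to x: x* = 3 + 5/7·(I − 3p_x − 3p_y)/p_x.
Discretionary income = 46 − 3·11 − 3·4 = 1; y* = 3 + 2/7·1/4 = 3.0714.
At I' = 103.5: y* = 7.1786. Change: 7.1786 − 3.0714 = 4.1071.

Δy* = 4.1071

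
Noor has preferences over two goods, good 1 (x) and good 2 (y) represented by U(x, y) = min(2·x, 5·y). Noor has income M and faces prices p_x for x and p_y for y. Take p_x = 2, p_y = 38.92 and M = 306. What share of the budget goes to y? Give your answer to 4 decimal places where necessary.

Leontief preferences: the optimum is at the kink where x/5 = y/2, i.e. y = (2/5)·x.
Budget: p_x·x + p_y·(2/5)·x = M, so (5·p_x + 2·p_y)·x = 5·M.
Demand: x*(p_x,p_y,M) = 5·M/(5·p_x + 2·p_y), y* = 2·M/(5·p_x + 2·p_y).
Here 5·2 + 2·38.92 = 87.84, giving x* = 17.418 and y* = 6.9672.
Expenditure on y: 38.92·6.9672 = 271.1639; share = 0.8862.

share on y = 0.8862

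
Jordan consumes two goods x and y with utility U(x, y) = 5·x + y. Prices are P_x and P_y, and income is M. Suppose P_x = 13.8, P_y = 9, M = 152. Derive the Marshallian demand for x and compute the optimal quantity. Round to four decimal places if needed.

x* = 11.0145

Perfect substitutes: compare marginal utility per dollar. 5/P_x vs 1/P_y → 0.3623 vs 0.1111.
x gives more utility per dollar, so spend all income on x: x* = M/P_x, y* = 0.
Numerically: x* = 11.0145, y* = 0.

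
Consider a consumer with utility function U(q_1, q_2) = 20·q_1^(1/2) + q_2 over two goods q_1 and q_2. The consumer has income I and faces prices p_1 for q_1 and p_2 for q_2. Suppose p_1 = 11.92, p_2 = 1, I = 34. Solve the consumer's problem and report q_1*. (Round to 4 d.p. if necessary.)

Solve: √q_1 = 10·p_2/p_1, so q_1*(p_1,p_2) = (10·p_2/p_1)², and q_2* = (I − p_1·q_1*)/p_2.
Plugging in: q_1* = (10·1/11.92)² = 0.7038.

q_1* = 0.7038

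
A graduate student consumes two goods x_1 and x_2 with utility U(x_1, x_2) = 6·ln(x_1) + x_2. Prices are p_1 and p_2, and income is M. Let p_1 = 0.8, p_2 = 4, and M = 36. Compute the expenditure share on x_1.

share on x_1 = 0.6667

Set MRS = p_1/p_2: (6/x_1)/1 = p_1/p_2.
So x_1*(p_1,p_2) = 6·p_2/p_1, independent of income; and x_2* = (M − 6·p_2)/p_2.
At the given prices: x_1* = 6·4/0.8 = 30, and x_2* = 3.
Expenditure on x_1: 0.8·30 = 24; share = 0.6667.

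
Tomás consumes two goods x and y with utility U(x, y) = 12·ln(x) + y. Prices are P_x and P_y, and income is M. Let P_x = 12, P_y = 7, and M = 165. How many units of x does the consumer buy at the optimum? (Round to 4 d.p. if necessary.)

So x*(P_x,P_y) = 12·P_y/P_x, independent of income; and y* = (M − 12·P_y)/P_y.
At the given prices: x* = 12·7/12 = 7.

x* = 7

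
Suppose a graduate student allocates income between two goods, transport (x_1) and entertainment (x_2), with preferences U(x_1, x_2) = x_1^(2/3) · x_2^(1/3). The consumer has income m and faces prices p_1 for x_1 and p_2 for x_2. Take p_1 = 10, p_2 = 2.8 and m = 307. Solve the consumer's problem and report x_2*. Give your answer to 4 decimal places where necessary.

Demand: x_1*(p_1,p_2,m) = 2/3·m/p_1 and x_2* = 1/3·m/p_2.
At p_1=10, p_2=2.8, m=307: x_2* = 1/3·307/2.8 = 36.5476.

x_2* = 36.5476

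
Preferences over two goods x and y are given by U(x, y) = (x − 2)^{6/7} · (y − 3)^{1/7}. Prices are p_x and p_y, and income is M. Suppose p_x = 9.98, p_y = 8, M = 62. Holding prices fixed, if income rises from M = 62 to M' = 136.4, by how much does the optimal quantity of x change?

MRS = 6·(y−3)/(x−2). Tangency with p_x/p_y gives y−3 = (1/6)·(p_x/p_y)·(x−2).
After buying the subsistence bundle (2, 3), a share 6/7 of the remaining income goes to x: x* = 2 + 6/7·(M − 2p_x − 3p_y)/p_x.
Discretionary income = 62 − 2·9.98 − 3·8 = 18.04; x* = 2 + 6/7·18.04/9.98 = 3.5494.
At M' = 136.4: x* = 9.9393. Change: 9.9393 − 3.5494 = 6.3899.

Δx* = 6.3899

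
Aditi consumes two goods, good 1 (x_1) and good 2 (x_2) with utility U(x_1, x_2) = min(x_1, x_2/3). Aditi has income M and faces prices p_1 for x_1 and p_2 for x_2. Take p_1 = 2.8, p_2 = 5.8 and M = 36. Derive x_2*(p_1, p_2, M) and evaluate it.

x_2* = 5.3465

With perfect complements, no substitution: consume in ratio x_1:x_2 = 1:3.
Budget: p_1·x_1 + p_2·3·x_1 = M, so (p_1 + 3·p_2)·x_1 = M.
Demand: x_1*(p_1,p_2,M) = M/(p_1 + 3·p_2), x_2* = 3·M/(p_1 + 3·p_2).
Here 2.8 + 3·5.8 = 20.2, giving x_2* = 5.3465.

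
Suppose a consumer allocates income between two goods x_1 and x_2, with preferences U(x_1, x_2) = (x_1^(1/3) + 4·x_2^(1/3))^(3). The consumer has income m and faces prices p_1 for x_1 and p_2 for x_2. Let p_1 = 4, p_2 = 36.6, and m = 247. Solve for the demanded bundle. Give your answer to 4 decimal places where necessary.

MU_x_1 ∝ x_1^(-2/3), MU_x_2 ∝ 4·x_2^(-2/3), so MRS = (1/4)·(x_2/x_1)^(2/3) = p_1/p_2.
Solve for the ratio: x_2/x_1 = [4·p_1/p_2]^(1.5).
With the ratio pinned down, the budget gives x_1* = m/(p_1 + p_2·(x_2/x_1)) and x_2* = (x_2/x_1)·x_1*.
Numerically x_2/x_1 = 0.28904, so x_1* = 247/(4 + 36.6·0.28904) = 16.9423 and x_2* = 0.28904·16.9423 = 4.897.

x_1* = 16.9423, x_2* = 4.897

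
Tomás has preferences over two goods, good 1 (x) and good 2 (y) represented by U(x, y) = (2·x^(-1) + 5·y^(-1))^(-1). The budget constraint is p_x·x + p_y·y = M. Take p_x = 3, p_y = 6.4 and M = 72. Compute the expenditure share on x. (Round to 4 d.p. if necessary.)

share on x = 0.3022

MRS = MU_x/MU_y = (2/5)·(y/x)^(2). Set equal to p_x/p_y.
Solve for the ratio: y/x = [(5/2)·p_x/p_y]^(0.5).
Substitute y = (y/x)·x into the budget: x* = M/(p_x + p_y·(y/x)).
Numerically y/x = 1.082532, so x* = 72/(3 + 6.4·1.082532) = 7.2521 and y* = 1.082532·7.2521 = 7.8506.
Expenditure on x: 3·7.2521 = 21.7562; share = 0.3022.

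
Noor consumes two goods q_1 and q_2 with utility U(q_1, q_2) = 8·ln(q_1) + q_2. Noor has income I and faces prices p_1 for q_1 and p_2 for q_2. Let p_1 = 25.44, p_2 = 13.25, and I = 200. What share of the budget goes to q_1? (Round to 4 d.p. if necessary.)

share on q_1 = 0.53

Set MRS = p_1/p_2: (8/q_1)/1 = p_1/p_2.
So q_1*(p_1,p_2) = 8·p_2/p_1, independent of income; and q_2* = (I − 8·p_2)/p_2.
At the given prices: q_1* = 8·13.25/25.44 = 4.1667, and q_2* = 7.0943.
Expenditure on q_1: 25.44·4.1667 = 106; share = 0.53.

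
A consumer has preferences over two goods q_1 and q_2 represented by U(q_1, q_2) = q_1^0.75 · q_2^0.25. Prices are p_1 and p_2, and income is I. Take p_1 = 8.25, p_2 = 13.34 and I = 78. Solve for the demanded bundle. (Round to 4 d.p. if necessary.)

q_1* = 7.0909, q_2* = 1.4618

MU_q_1/MU_q_2 = (0.75·q_2)/(0.25·q_1); tangency sets this equal to p_1/p_2.
So 0.75·p_2·q_2 = 0.25·p_1·q_1; combined with the budget, a share 0.75 of income goes to q_1.
Demand: q_1*(p_1,p_2,I) = 0.75·I/p_1 and q_2* = 0.25·I/p_2.
At p_1=8.25, p_2=13.34, I=78: q_1* = 0.75·78/8.25 = 7.0909, q_2* = 1.4618.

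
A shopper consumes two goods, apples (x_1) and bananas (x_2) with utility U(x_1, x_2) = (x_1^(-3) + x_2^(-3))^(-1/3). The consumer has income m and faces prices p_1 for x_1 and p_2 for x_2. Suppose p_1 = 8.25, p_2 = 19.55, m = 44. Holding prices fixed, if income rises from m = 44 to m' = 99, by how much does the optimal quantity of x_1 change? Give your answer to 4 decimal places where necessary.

MRS = MU_x_1/MU_x_2 = (x_2/x_1)^(4). Set equal to p_1/p_2.
Hence x_2/x_1 = (p_1/p_2)^(1/(4)), i.e. raised to the 0.25 power.
With the ratio pinned down, the budget gives x_1* = m/(p_1 + p_2·(x_2/x_1)) and x_2* = (x_2/x_1)·x_1*.
Numerically x_2/x_1 = 0.805985, so x_1* = 44/(8.25 + 19.55·0.805985) = 1.8328.
At m' = 99: x_1* = 4.1238. Change: 4.1238 − 1.8328 = 2.291.

Δx_1* = 2.291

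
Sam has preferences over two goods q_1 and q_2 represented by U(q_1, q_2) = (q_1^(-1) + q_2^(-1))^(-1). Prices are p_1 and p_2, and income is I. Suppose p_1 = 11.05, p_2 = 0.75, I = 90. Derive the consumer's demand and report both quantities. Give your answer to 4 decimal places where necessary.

q_1* = 6.4614, q_2* = 24.8016

MRS = MU_q_1/MU_q_2 = (q_2/q_1)^(2). Set equal to p_1/p_2.
Hence q_2/q_1 = (p_1/p_2)^(1/(2)), i.e. raised to the 0.5 power.
Substitute q_2 = (q_2/q_1)·q_1 into the budget: q_1* = I/(p_1 + p_2·(q_2/q_1)).
Numerically q_2/q_1 = 3.838402, so q_1* = 90/(11.05 + 0.75·3.838402) = 6.4614 and q_2* = 3.838402·6.4614 = 24.8016.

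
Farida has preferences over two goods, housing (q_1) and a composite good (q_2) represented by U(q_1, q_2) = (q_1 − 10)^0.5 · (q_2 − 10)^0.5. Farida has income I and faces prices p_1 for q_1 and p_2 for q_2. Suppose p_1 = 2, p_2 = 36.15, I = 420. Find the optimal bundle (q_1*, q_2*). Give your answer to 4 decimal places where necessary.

Substituting into the budget: q_1* = 10 + 0.5·(I − 10·p_1 − 10·p_2)/p_1, and q_2* = 10 + 0.5·(…)/p_2.
Discretionary income = 420 − 10·2 − 10·36.15 = 38.5; q_1* = 10 + 0.5·38.5/2 = 19.625; q_2* = 10 + 0.5·38.5/36.15 = 10.5325.

q_1* = 19.625, q_2* = 10.5325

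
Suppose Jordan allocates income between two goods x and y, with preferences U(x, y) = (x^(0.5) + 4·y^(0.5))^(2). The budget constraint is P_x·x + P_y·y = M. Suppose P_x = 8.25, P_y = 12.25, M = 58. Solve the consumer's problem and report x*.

MRS = MU_x/MU_y = (1/4)·(y/x)^(0.5). Set equal to P_x/P_y.
Solve for the ratio: y/x = [4·P_x/P_y]^(2).
With the ratio pinned down, the budget gives x* = M/(P_x + P_y·(y/x)) and y* = (y/x)·x*.
Numerically y/x = 7.256976, so x* = 58/(8.25 + 12.25·7.256976) = 0.597.

x* = 0.597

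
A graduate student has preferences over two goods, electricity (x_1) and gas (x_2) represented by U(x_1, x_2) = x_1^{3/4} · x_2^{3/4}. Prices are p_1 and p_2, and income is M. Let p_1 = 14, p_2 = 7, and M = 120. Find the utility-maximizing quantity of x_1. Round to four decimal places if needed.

x_1* = 4.2857

The MRS is x_2/x_1. Set MRS = p_1/p_2.
Rearranging, p_2·x_2 = p_1·x_1. Substituting into the budget gives p_1·x_1·(1 + 1) = M.
Demand: x_1*(p_1,p_2,M) = 0.5·M/p_1 and x_2* = 0.5·M/p_2.
At p_1=14, p_2=7, M=120: x_1* = 0.5·120/14 = 4.2857.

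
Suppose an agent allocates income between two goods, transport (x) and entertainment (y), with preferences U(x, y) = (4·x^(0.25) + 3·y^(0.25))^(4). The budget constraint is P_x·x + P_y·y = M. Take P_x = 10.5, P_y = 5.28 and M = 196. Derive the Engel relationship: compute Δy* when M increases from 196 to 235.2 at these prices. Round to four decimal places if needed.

MRS = MU_x/MU_y = (4/3)·(y/x)^(0.75). Set equal to P_x/P_y.
Hence y/x = ((3/4)·P_x/P_y)^(1/(0.75)), i.e. raised to the 4/3 power.
With the ratio pinned down, the budget gives x* = M/(P_x + P_y·(y/x)) and y* = (y/x)·x*.
Numerically y/x = 1.704076, so x* = 196/(10.5 + 5.28·1.704076) = 10.0526 and y* = 1.704076·10.0526 = 17.1303.
At M' = 235.2: y* = 20.5564. Change: 20.5564 − 17.1303 = 3.4261.

Δy* = 3.4261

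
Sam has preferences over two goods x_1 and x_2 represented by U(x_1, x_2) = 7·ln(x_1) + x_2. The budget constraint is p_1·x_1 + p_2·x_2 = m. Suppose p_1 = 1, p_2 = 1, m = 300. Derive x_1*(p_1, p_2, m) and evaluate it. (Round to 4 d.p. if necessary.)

Set MRS = p_1/p_2: (7/x_1)/1 = p_1/p_2.
So x_1*(p_1,p_2) = 7·p_2/p_1, independent of income; and x_2* = (m − 7·p_2)/p_2.
At the given prices: x_1* = 7·1/1 = 7.

x_1* = 7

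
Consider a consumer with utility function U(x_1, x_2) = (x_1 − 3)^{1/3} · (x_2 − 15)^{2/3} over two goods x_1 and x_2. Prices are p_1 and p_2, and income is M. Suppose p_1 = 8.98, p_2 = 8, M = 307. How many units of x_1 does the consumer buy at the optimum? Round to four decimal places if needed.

x_1* = 8.9414

After buying the subsistence bundle (3, 15), a share 1/3 of the remaining income goes to x_1: x_1* = 3 + 1/3·(M − 3p_1 − 15p_2)/p_1.
Discretionary income = 307 − 3·8.98 − 15·8 = 160.06; x_1* = 3 + 1/3·160.06/8.98 = 8.9414.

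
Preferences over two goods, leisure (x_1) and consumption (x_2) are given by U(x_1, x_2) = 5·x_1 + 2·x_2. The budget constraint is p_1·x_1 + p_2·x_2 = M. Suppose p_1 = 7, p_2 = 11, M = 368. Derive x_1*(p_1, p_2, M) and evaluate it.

Linear utility — the consumer picks whichever good has higher MU/price: 5/7 = 0.7143 vs 2/11 = 0.1818.
x_1 gives more utility per dollar, so spend all income on x_1: x_1* = M/p_1, x_2* = 0.
Numerically: x_1* = 52.5714, x_2* = 0.

x_1* = 52.5714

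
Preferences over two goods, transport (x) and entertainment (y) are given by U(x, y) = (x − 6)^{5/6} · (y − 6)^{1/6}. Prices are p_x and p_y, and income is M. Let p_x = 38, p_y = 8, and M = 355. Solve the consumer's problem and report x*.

Let x' = x−6, y' = y−6. MRS = 5·y'/x' = p_x/p_y.
After buying the subsistence bundle (6, 6), a share 5/6 of the remaining income goes to x: x* = 6 + 5/6·(M − 6p_x − 6p_y)/p_x.
Discretionary income = 355 − 6·38 − 6·8 = 79; x* = 6 + 5/6·79/38 = 7.7325.

x* = 7.7325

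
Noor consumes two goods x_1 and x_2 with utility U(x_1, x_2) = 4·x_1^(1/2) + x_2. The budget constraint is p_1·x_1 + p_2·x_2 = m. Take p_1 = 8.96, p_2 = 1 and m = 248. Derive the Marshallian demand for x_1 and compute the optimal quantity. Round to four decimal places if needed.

x_1* = 0.0498

Solve: √x_1 = 2·p_2/p_1, so x_1*(p_1,p_2) = (2·p_2/p_1)², and x_2* = (m − p_1·x_1*)/p_2.
Plugging in: x_1* = (2·1/8.96)² = 0.0498.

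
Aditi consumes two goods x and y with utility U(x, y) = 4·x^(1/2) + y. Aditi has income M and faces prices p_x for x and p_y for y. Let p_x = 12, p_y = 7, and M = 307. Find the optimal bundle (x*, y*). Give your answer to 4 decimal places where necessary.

x* = 1.3611, y* = 41.5238

Plugging in: x* = (2·7/12)² = 1.3611, y* = 41.5238.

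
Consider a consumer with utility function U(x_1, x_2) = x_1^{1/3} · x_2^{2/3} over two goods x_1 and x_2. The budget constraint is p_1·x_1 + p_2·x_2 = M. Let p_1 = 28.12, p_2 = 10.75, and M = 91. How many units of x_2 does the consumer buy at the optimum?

x_2* = 5.6434

MU_x_1/MU_x_2 = (1/3·x_2)/(2/3·x_1); tangency sets this equal to p_1/p_2.
So 1/3·p_2·x_2 = 2/3·p_1·x_1; combined with the budget, a share 1/3 of income goes to x_1.
Demand: x_1*(p_1,p_2,M) = 1/3·M/p_1 and x_2* = 2/3·M/p_2.
At p_1=28.12, p_2=10.75, M=91: x_2* = 2/3·91/10.75 = 5.6434.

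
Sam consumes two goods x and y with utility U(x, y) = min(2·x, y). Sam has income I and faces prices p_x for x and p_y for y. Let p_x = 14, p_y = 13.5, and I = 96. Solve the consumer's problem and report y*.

Leontief preferences: the optimum is at the kink where x/1 = y/2, i.e. y = 2·x.
Budget: p_x·x + p_y·2·x = I, so (p_x + 2·p_y)·x = I.
Demand: x*(p_x,p_y,I) = I/(p_x + 2·p_y), y* = 2·I/(p_x + 2·p_y).
Here 14 + 2·13.5 = 41, giving y* = 4.6829.

y* = 4.6829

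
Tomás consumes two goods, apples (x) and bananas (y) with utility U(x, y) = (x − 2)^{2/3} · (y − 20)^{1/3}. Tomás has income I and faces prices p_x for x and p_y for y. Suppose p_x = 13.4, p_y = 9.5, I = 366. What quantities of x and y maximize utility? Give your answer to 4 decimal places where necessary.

x* = 9.4229, y* = 25.2351

Let x' = x−2, y' = y−20. MRS = 2·y'/x' = p_x/p_y.
After buying the subsistence bundle (2, 20), a share 2/3 of the remaining income goes to x: x* = 2 + 2/3·(I − 2p_x − 20p_y)/p_x.
Discretionary income = 366 − 2·13.4 − 20·9.5 = 149.2; x* = 2 + 2/3·149.2/13.4 = 9.4229; y* = 20 + 1/3·149.2/9.5 = 25.2351.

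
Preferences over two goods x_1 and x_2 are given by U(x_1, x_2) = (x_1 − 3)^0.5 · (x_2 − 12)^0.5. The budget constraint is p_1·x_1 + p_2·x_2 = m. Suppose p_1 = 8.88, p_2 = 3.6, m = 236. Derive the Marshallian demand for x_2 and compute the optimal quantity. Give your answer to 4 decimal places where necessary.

x_2* = 35.0778

MRS = (x_2−12)/(x_1−3). Tangency with p_1/p_2 gives x_2−12 = (p_1/p_2)·(x_1−3).
Substituting into the budget: x_1* = 3 + 0.5·(m − 3·p_1 − 12·p_2)/p_1, and x_2* = 12 + 0.5·(…)/p_2.
Discretionary income = 236 − 3·8.88 − 12·3.6 = 166.16; x_2* = 12 + 0.5·166.16/3.6 = 35.0778.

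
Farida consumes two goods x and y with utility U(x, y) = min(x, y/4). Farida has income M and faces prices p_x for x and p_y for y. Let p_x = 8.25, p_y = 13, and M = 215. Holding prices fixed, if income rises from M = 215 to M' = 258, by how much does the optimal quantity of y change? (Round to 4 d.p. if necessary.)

Δy* = 2.8548

With perfect complements, no substitution: consume in ratio x:y = 1:4.
Budget: p_x·x + p_y·4·x = M, so (p_x + 4·p_y)·x = M.
Demand: x*(p_x,p_y,M) = M/(p_x + 4·p_y), y* = 4·M/(p_x + 4·p_y).
Here 8.25 + 4·13 = 60.25, giving y* = 14.2739.
At M' = 258: y* = 17.1286. Change: 17.1286 − 14.2739 = 2.8548.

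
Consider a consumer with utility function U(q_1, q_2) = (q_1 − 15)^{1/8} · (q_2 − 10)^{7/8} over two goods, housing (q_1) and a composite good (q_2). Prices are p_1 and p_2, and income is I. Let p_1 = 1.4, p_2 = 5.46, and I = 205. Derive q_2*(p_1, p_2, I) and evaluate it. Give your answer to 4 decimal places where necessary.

Substituting into the budget: q_1* = 15 + 0.125·(I − 15·p_1 − 10·p_2)/p_1, and q_2* = 10 + 0.875·(…)/p_2.
Discretionary income = 205 − 15·1.4 − 10·5.46 = 129.4; q_2* = 10 + 0.875·129.4/5.46 = 30.7372.

q_2* = 30.7372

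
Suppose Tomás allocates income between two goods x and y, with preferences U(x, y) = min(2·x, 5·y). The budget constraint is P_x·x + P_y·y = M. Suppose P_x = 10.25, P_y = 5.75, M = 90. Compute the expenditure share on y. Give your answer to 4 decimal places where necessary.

Demand: x*(P_x,P_y,M) = 5·M/(5·P_x + 2·P_y), y* = 2·M/(5·P_x + 2·P_y).
Here 5·10.25 + 2·5.75 = 62.75, giving x* = 7.1713 and y* = 2.8685.
Expenditure on y: 5.75·2.8685 = 16.494; share = 0.1833.

share on y = 0.1833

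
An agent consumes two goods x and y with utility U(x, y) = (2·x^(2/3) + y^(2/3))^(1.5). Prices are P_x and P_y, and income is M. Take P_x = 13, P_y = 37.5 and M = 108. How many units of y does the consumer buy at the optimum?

From the CES first-order condition, 2·(y/x)^(1/3) = P_x/P_y.
Solve for the ratio: y/x = [(1/2)·P_x/P_y]^(3).
Substitute y = (y/x)·x into the budget: x* = M/(P_x + P_y·(y/x)).
Numerically y/x = 0.005208, so x* = 108/(13 + 37.5·0.005208) = 8.1847 and y* = 0.005208·8.1847 = 0.0426.

y* = 0.0426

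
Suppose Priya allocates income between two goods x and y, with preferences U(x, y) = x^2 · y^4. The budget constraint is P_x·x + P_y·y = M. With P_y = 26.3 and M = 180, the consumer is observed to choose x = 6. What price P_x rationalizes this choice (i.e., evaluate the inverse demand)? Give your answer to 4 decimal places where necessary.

Tangency: MRS = (1/2)·y/x = P_x/P_y.
So 2·P_y·y = 4·P_x·x; combined with the budget, a share 1/3 of income goes to x.
Demand: x*(P_x,P_y,M) = 1/3·M/P_x and y* = 2/3·M/P_y.
Set x* = 6 in the demand function and solve for P_x: P_x = 10.

P_x = 10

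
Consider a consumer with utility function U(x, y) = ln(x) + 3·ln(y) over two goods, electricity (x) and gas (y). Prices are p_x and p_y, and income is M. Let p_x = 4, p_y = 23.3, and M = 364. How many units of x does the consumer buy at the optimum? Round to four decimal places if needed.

x* = 22.75

Demand: x*(p_x,p_y,M) = 0.25·M/p_x and y* = 0.75·M/p_y.
At p_x=4, p_y=23.3, M=364: x* = 0.25·364/4 = 22.75.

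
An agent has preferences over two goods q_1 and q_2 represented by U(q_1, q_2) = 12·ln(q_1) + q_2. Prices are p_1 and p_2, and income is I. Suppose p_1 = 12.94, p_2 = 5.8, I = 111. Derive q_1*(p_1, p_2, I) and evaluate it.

MU_q_1 = 12/q_1, MU_q_2 = 1. Tangency: 12/q_1 = p_1/p_2.
So q_1*(p_1,p_2) = 12·p_2/p_1, independent of income; and q_2* = (I − 12·p_2)/p_2.
At the given prices: q_1* = 12·5.8/12.94 = 5.3787.

q_1* = 5.3787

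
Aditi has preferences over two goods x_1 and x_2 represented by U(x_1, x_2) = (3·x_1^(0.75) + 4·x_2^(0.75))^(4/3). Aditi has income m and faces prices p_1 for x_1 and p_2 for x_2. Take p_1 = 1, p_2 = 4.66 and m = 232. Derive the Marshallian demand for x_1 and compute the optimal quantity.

x_1* = 224.9737

MU_x_1 ∝ 3·x_1^(-0.25), MU_x_2 ∝ 4·x_2^(-0.25), so MRS = (3/4)·(x_2/x_1)^(0.25) = p_1/p_2.
Solve for the ratio: x_2/x_1 = [(4/3)·p_1/p_2]^(4).
With the ratio pinned down, the budget gives x_1* = m/(p_1 + p_2·(x_2/x_1)) and x_2* = (x_2/x_1)·x_1*.
Numerically x_2/x_1 = 0.006702, so x_1* = 232/(1 + 4.66·0.006702) = 224.9737.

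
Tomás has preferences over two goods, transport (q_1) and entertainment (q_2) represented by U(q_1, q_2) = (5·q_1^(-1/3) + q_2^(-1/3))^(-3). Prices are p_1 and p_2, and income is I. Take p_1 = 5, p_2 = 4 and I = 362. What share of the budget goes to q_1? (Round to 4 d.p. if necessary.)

share on q_1 = 0.7795

From the CES first-order condition, 5·(q_2/q_1)^(4/3) = p_1/p_2.
Hence q_2/q_1 = ((1/5)·p_1/p_2)^(1/(4/3)), i.e. raised to the 0.75 power.
With the ratio pinned down, the budget gives q_1* = I/(p_1 + p_2·(q_2/q_1)) and q_2* = (q_2/q_1)·q_1*.
Numerically q_2/q_1 = 0.353553, so q_1* = 362/(5 + 4·0.353553) = 56.4372 and q_2* = 0.353553·56.4372 = 19.9535.
Expenditure on q_1: 5·56.4372 = 282.1858; share = 0.7795.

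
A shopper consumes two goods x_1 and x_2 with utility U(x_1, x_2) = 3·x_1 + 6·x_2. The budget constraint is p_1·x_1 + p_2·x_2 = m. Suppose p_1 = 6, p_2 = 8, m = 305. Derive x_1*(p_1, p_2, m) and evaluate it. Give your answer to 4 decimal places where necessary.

x_1* = 0

Linear utility — the consumer picks whichever good has higher MU/price: 3/6 = 0.5 vs 6/8 = 0.75.
x_2 gives more utility per dollar, so spend all income on x_2: x_2* = m/p_2, x_1* = 0.
Numerically: x_1* = 0, x_2* = 38.125.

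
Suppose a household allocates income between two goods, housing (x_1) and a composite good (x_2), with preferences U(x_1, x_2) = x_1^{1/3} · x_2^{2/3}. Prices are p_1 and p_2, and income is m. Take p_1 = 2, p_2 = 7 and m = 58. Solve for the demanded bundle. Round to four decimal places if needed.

x_1* = 9.6667, x_2* = 5.5238

MU_x_1/MU_x_2 = (1/3·x_2)/(2/3·x_1); tangency sets this equal to p_1/p_2.
So 1/3·p_2·x_2 = 2/3·p_1·x_1; combined with the budget, a share 1/3 of income goes to x_1.
Demand: x_1*(p_1,p_2,m) = 1/3·m/p_1 and x_2* = 2/3·m/p_2.
At p_1=2, p_2=7, m=58: x_1* = 1/3·58/2 = 9.6667, x_2* = 5.5238.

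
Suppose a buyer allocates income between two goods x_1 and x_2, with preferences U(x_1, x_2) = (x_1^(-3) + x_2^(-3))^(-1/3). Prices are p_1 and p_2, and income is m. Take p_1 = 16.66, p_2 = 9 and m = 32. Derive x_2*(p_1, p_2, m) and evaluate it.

Substitute x_2 = (x_2/x_1)·x_1 into the budget: x_1* = m/(p_1 + p_2·(x_2/x_1)).
Numerically x_2/x_1 = 1.166428, so x_1* = 32/(16.66 + 9·1.166428) = 1.1783 and x_2* = 1.166428·1.1783 = 1.3744.

x_2* = 1.3744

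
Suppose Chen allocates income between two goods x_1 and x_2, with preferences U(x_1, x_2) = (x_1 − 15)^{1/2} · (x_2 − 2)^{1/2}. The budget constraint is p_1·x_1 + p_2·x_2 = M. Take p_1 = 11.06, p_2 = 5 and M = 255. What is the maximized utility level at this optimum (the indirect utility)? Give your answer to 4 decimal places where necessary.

V = 5.3184

This is Cobb-Douglas in (x_1−15, x_2−2): tangency gives 0.5·p_2·(x_2−2) = 0.5·p_1·(x_1−15).
After buying the subsistence bundle (15, 2), a share 0.5 of the remaining income goes to x_1: x_1* = 15 + 0.5·(M − 15p_1 − 2p_2)/p_1.
Discretionary income = 255 − 15·11.06 − 2·5 = 79.1; x_1* = 15 + 0.5·79.1/11.06 = 18.5759; x_2* = 2 + 0.5·79.1/5 = 9.91.
Utility at the optimum: U(18.5759, 9.91) = 5.3184.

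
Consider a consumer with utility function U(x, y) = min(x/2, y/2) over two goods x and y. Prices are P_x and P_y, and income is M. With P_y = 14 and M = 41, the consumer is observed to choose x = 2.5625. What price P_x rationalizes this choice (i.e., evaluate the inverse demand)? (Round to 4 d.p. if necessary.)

P_x = 2

With perfect complements, no substitution: consume in ratio x:y = 2:2.
Budget: P_x·x + P_y·x = M, so (2·P_x + 2·P_y)·x = 2·M.
Demand: x*(P_x,P_y,M) = 2·M/(2·P_x + 2·P_y), y* = 2·M/(2·P_x + 2·P_y).
Set x* = 2.5625 in the demand function and solve for P_x: P_x = 2.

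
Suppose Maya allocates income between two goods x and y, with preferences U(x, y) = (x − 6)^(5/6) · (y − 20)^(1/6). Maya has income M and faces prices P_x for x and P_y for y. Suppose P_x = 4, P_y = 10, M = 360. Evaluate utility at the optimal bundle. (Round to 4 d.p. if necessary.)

MRS = 5·(y−20)/(x−6). Tangency with P_x/P_y gives y−20 = (1/5)·(P_x/P_y)·(x−6).
After buying the subsistence bundle (6, 20), a share 5/6 of the remaining income goes to x: x* = 6 + 5/6·(M − 6P_x − 20P_y)/P_x.
Discretionary income = 360 − 6·4 − 20·10 = 136; x* = 6 + 5/6·136/4 = 34.3333; y* = 20 + 1/6·136/10 = 22.2667.
Utility at the optimum: U(34.3333, 22.2667) = 18.5986.

V = 18.5986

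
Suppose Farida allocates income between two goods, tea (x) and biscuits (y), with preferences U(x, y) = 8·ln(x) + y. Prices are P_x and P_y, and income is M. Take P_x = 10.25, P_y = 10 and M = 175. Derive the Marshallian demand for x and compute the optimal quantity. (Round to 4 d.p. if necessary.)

x* = 7.8049

So x*(P_x,P_y) = 8·P_y/P_x, independent of income; and y* = (M − 8·P_y)/P_y.
At the given prices: x* = 8·10/10.25 = 7.8049.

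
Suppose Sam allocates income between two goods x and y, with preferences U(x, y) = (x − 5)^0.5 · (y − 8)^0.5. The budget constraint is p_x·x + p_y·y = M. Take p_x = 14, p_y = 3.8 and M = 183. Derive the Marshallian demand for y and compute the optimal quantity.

y* = 18.8684

Substituting into the budget: x* = 5 + 0.5·(M − 5·p_x − 8·p_y)/p_x, and y* = 8 + 0.5·(…)/p_y.
Discretionary income = 183 − 5·14 − 8·3.8 = 82.6; y* = 8 + 0.5·82.6/3.8 = 18.8684.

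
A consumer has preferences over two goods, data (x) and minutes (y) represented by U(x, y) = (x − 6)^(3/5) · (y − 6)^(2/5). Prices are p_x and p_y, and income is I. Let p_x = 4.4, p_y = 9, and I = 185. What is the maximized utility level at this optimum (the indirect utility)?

V = 9.1091

MRS = (3/2)·(y−6)/(x−6). Tangency with p_x/p_y gives y−6 = (2/3)·(p_x/p_y)·(x−6).
After buying the subsistence bundle (6, 6), a share 0.6 of the remaining income goes to x: x* = 6 + 0.6·(I − 6p_x − 6p_y)/p_x.
Discretionary income = 185 − 6·4.4 − 6·9 = 104.6; x* = 6 + 0.6·104.6/4.4 = 20.2636; y* = 6 + 0.4·104.6/9 = 10.6489.
Utility at the optimum: U(20.2636, 10.6489) = 9.1091.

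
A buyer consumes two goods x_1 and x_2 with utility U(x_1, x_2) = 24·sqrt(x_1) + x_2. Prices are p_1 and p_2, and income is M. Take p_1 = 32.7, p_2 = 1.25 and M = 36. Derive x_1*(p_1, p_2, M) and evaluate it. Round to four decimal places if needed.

MU_x_1 = 12/√x_1, MU_x_2 = 1. Tangency: 12/√x_1 = p_1/p_2.
Thus x_1* = (12·p_2/p_1)² — independent of M — with the rest of income spent on x_2.
Plugging in: x_1* = (12·1.25/32.7)² = 0.2104.

x_1* = 0.2104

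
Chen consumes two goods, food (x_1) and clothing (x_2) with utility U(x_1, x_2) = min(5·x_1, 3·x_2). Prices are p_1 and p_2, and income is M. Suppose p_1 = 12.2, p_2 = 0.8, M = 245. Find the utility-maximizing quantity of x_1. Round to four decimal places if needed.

x_1* = 18.1034

Here 3·12.2 + 5·0.8 = 40.6, giving x_1* = 18.1034.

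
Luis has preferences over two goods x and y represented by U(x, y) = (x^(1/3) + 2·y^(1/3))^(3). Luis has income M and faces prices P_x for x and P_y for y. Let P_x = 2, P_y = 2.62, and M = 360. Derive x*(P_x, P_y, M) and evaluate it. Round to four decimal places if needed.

x* = 51.8551

Substitute y = (y/x)·x into the budget: x* = M/(P_x + P_y·(y/x)).
Numerically y/x = 1.886419, so x* = 360/(2 + 2.62·1.886419) = 51.8551.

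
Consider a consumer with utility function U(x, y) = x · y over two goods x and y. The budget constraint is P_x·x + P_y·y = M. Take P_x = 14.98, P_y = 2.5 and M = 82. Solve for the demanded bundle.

MU_x/MU_y = (y)/(x); tangency sets this equal to P_x/P_y.
So P_y·y = P_x·x; combined with the budget, a share 0.5 of income goes to x.
Demand: x*(P_x,P_y,M) = 0.5·M/P_x and y* = 0.5·M/P_y.
At P_x=14.98, P_y=2.5, M=82: x* = 0.5·82/14.98 = 2.737, y* = 16.4.

x* = 2.737, y* = 16.4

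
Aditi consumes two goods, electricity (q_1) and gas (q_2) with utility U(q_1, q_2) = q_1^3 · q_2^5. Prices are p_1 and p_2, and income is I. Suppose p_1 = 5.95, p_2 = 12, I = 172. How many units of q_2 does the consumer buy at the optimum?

q_2* = 8.9583

Tangency: MRS = (3/5)·q_2/q_1 = p_1/p_2.
So 3·p_2·q_2 = 5·p_1·q_1; combined with the budget, a share 0.375 of income goes to q_1.
Demand: q_1*(p_1,p_2,I) = 0.375·I/p_1 and q_2* = 0.625·I/p_2.
At p_1=5.95, p_2=12, I=172: q_2* = 0.625·172/12 = 8.9583.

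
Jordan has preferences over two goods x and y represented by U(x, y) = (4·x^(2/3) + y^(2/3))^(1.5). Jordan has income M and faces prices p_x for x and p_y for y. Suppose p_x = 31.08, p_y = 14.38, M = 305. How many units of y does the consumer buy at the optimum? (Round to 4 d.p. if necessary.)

Numerically y/x = 0.157756, so x* = 305/(31.08 + 14.38·0.157756) = 9.1458 and y* = 0.157756·9.1458 = 1.4428.

y* = 1.4428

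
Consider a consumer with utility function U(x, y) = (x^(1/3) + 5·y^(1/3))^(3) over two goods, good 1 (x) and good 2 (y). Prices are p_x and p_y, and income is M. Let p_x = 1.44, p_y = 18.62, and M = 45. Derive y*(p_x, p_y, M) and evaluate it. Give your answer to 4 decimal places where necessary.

y* = 1.8286

MRS = MU_x/MU_y = (1/5)·(y/x)^(2/3). Set equal to p_x/p_y.
Hence y/x = (5·p_x/p_y)^(1/(2/3)), i.e. raised to the 1.5 power.
With the ratio pinned down, the budget gives x* = M/(p_x + p_y·(y/x)) and y* = (y/x)·x*.
Numerically y/x = 0.240452, so x* = 45/(1.44 + 18.62·0.240452) = 7.6049 and y* = 0.240452·7.6049 = 1.8286.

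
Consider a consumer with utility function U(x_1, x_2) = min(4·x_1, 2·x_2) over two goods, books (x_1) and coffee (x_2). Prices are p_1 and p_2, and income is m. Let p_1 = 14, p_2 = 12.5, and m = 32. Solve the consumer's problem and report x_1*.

x_1* = 0.8205

Demand: x_1*(p_1,p_2,m) = 2·m/(2·p_1 + 4·p_2), x_2* = 4·m/(2·p_1 + 4·p_2).
Here 2·14 + 4·12.5 = 78, giving x_1* = 0.8205.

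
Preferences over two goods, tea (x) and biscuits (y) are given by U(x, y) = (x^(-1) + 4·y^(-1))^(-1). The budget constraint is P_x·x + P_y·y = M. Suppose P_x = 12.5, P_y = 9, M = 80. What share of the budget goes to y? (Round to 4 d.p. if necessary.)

Substitute y = (y/x)·x into the budget: x* = M/(P_x + P_y·(y/x)).
Numerically y/x = 2.357023, so x* = 80/(12.5 + 9·2.357023) = 2.373 and y* = 2.357023·2.373 = 5.5931.
Expenditure on y: 9·5.5931 = 50.338; share = 0.6292.

share on y = 0.6292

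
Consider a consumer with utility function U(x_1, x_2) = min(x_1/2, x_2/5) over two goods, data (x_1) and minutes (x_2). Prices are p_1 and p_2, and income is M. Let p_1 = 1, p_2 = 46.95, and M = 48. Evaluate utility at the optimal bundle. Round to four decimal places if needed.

V = 0.2027

With perfect complements, no substitution: consume in ratio x_1:x_2 = 2:5.
Budget: p_1·x_1 + p_2·(5/2)·x_1 = M, so (2·p_1 + 5·p_2)·x_1 = 2·M.
Demand: x_1*(p_1,p_2,M) = 2·M/(2·p_1 + 5·p_2), x_2* = 5·M/(2·p_1 + 5·p_2).
Here 2·1 + 5·46.95 = 236.75, giving x_1* = 0.4055 and x_2* = 1.0137.
Utility at the optimum: U(0.4055, 1.0137) = 0.2027.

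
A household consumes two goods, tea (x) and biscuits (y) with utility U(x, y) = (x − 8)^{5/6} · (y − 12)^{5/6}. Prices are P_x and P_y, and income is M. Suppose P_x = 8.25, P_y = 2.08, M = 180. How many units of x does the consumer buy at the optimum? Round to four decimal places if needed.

MRS = (y−12)/(x−8). Tangency with P_x/P_y gives y−12 = (P_x/P_y)·(x−8).
Substituting into the budget: x* = 8 + 0.5·(M − 8·P_x − 12·P_y)/P_x, and y* = 12 + 0.5·(…)/P_y.
Discretionary income = 180 − 8·8.25 − 12·2.08 = 89.04; x* = 8 + 0.5·89.04/8.25 = 13.3964.

x* = 13.3964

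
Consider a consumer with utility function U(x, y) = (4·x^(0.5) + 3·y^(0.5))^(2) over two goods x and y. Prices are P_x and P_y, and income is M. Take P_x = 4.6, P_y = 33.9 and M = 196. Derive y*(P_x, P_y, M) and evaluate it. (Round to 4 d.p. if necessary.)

y* = 0.41

MRS = MU_x/MU_y = (4/3)·(y/x)^(0.5). Set equal to P_x/P_y.
Hence y/x = ((3/4)·P_x/P_y)^(1/(0.5)), i.e. raised to the 2 power.
With the ratio pinned down, the budget gives x* = M/(P_x + P_y·(y/x)) and y* = (y/x)·x*.
Numerically y/x = 0.010357, so x* = 196/(4.6 + 33.9·0.010357) = 39.5871 and y* = 0.010357·39.5871 = 0.41.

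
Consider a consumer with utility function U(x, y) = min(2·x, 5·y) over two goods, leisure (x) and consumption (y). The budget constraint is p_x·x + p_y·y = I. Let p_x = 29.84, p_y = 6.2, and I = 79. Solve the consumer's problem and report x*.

Demand: x*(p_x,p_y,I) = 5·I/(5·p_x + 2·p_y), y* = 2·I/(5·p_x + 2·p_y).
Here 5·29.84 + 2·6.2 = 161.6, giving x* = 2.4443.

x* = 2.4443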